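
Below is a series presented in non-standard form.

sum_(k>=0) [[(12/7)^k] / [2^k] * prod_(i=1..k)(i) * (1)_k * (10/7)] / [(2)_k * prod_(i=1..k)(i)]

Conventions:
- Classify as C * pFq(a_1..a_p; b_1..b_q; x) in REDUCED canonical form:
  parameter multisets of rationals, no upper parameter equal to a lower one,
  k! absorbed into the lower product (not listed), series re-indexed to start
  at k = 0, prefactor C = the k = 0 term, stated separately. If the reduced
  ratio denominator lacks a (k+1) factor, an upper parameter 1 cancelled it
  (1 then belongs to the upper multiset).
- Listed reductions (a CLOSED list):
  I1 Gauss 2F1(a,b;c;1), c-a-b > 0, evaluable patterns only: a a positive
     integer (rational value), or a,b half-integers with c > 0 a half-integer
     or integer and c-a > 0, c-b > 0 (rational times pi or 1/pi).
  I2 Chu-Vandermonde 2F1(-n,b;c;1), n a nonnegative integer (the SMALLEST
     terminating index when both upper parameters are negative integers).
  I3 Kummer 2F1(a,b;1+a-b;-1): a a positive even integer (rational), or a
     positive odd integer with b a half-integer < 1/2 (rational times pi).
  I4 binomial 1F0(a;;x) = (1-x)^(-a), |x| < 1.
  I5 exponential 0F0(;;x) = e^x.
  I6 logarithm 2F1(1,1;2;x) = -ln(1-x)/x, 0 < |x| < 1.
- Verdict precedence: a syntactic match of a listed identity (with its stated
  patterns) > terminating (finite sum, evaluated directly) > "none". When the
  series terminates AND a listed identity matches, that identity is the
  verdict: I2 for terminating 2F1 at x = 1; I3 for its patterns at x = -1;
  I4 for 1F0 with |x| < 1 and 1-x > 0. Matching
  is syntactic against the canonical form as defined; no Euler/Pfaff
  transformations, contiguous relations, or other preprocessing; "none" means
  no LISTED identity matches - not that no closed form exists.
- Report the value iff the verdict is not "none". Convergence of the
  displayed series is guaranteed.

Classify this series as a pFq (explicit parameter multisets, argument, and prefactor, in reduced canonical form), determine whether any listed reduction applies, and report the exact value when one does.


This is 10/7 * 2F1(1, 1; 2; 6/7) in reduced canonical form. Verdict at x = 6/7: the logarithmic series (I6) matches (the logarithm: parameters (1,1;2), x = 6/7). Exact value: (-5/3) * ln(1/7).

The tell: with t_0 = 10/7, the running product (prefactor 10/7) telescopes to a rising factorial.
Term ratio: r(k) = (6/7) * (k+1) (k+1) / [(k+2) (k+1)] - rational in k, leading ratio (6/7); with t_0 = 10/7, classification follows.


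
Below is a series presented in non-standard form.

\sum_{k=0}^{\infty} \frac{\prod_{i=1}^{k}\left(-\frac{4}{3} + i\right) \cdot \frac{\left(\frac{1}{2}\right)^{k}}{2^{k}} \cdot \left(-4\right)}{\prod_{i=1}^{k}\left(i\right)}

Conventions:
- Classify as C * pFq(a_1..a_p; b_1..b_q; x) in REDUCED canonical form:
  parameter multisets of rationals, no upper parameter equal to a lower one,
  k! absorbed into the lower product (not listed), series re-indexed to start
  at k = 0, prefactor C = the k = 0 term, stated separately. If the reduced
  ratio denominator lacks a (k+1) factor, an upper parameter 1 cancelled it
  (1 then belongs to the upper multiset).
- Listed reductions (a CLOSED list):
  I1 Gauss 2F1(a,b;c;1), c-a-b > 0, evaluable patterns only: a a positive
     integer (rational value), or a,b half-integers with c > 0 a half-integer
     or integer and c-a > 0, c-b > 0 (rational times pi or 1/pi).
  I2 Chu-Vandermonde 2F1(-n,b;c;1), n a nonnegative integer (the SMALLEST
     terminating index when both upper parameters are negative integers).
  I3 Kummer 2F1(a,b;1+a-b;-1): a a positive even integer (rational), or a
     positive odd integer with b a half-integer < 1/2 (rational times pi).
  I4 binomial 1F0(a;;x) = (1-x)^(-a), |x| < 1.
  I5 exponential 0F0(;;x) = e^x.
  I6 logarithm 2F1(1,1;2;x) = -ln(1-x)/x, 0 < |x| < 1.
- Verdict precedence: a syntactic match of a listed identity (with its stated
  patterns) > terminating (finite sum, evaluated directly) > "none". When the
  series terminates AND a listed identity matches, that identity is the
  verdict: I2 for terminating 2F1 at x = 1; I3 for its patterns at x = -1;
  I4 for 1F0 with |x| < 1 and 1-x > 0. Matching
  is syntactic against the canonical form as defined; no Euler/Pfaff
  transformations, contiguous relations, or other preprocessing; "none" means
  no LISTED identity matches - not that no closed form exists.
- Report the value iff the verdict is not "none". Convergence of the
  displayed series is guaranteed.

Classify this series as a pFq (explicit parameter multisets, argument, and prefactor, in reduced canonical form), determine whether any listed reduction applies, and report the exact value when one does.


Prefactor -4, argument \frac{1}{4}: 1F0 with upper {-\frac{1}{3}} over lower {-}. Verdict at x = \frac{1}{4}: binomial (I4) matches (the 1F0 binomial series: exponent 1/3, x = \frac{1}{4}). Hence: \left(-4\right) \cdot \left(\frac{3}{4}\right)^{\frac{1}{3}}.

The tell: with t_0 = -4, the product of the first k integers (C = -4, x = 1/4) is k!.
Ratio: r(k) = \frac{1}{4} * (k-\frac{1}{3}) / [(k+1)] - rational in k, leading ratio \frac{1}{4}; with t_0 = -4, classification follows.


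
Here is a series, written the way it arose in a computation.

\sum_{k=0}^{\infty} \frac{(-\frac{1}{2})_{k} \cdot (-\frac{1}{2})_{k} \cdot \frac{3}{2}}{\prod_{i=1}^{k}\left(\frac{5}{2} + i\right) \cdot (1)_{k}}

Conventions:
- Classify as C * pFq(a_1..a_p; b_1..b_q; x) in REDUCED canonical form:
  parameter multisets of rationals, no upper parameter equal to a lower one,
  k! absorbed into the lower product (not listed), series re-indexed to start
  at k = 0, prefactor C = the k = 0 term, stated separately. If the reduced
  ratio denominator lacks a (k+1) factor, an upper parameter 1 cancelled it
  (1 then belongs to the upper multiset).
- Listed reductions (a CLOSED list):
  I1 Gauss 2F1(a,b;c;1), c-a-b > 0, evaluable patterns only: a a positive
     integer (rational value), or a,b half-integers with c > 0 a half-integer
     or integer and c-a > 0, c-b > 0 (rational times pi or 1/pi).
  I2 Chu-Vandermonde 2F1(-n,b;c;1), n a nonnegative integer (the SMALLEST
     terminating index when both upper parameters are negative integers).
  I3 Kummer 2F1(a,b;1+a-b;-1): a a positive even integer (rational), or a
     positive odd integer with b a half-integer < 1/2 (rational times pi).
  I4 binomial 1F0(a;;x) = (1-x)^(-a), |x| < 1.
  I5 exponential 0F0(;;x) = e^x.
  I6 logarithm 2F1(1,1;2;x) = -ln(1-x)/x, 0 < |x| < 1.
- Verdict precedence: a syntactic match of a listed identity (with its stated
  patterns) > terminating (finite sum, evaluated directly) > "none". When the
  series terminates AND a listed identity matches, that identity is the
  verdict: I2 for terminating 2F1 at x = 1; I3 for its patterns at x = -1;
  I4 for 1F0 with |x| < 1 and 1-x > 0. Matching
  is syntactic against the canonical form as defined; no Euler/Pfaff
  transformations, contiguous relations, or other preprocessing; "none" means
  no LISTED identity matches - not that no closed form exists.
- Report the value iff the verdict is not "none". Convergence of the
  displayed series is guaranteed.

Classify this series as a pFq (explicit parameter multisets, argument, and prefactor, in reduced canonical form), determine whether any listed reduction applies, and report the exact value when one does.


With C = \frac{3}{2}: the canonical form is 2F1(-\frac{1}{2}, -\frac{1}{2}; \frac{7}{2}; 1). Verdict: Gauss's theorem I1 (half-integer case) matches (x = 1; upper {-\frac{1}{2}, -\frac{1}{2}} half-integers, c = \frac{7}{2} in the evaluable pattern). Sum: \frac{525}{1024} \cdot \pi.

The tell: t_0 = \frac{3}{2} here, and (1)_k (C = 3/2) is k! itself.
Adjacent-term ratio: r(k) = 1 * (k-\frac{1}{2}) (k-\frac{1}{2}) / [(k+\frac{7}{2}) (k+1)] ; factor over Q: parameters, x = 1, and C = \frac{3}{2}.


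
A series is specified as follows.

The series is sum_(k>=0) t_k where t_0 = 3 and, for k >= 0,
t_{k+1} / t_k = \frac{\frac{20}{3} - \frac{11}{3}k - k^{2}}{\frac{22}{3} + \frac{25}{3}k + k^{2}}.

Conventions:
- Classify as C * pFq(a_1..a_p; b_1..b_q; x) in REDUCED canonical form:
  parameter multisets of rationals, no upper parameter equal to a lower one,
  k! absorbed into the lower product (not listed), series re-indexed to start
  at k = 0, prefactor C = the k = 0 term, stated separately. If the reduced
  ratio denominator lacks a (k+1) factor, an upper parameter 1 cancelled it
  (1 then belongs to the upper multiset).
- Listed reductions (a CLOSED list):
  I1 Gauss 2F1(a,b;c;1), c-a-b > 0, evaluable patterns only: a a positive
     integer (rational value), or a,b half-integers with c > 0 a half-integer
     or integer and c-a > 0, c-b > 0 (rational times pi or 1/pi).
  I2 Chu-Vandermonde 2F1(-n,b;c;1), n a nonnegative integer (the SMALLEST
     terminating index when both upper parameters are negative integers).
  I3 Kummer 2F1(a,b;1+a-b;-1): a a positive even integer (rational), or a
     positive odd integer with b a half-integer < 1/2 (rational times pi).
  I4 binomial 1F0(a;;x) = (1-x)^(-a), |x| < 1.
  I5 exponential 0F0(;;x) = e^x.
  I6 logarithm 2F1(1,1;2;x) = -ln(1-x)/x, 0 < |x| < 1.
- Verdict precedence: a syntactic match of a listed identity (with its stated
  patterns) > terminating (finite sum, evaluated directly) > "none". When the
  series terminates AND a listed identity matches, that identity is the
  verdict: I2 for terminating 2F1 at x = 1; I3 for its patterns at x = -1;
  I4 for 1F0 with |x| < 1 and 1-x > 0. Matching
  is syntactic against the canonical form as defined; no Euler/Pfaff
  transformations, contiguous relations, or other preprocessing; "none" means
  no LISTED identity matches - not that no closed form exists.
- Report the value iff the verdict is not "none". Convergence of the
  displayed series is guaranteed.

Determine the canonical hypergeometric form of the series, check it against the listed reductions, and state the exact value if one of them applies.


Reduced: x = -1, 2F1, upper = {-\frac{4}{3}, 5}, lower = {\frac{22}{3}}, C = 3. Verdict: none. No listed pattern accepts 2F1(-\frac{4}{3}, 5; \frac{22}{3}; -1).

Key step: t_0 = 3 here, and factor the ratio over Q (prefactor 3): negated roots = parameters.
Consecutive-term ratio: r(k) = -1 * (k-\frac{4}{3}) (k+5) / [(k+\frac{22}{3}) (k+1)] - rational in k, leading ratio -1; with t_0 = 3, classification follows.


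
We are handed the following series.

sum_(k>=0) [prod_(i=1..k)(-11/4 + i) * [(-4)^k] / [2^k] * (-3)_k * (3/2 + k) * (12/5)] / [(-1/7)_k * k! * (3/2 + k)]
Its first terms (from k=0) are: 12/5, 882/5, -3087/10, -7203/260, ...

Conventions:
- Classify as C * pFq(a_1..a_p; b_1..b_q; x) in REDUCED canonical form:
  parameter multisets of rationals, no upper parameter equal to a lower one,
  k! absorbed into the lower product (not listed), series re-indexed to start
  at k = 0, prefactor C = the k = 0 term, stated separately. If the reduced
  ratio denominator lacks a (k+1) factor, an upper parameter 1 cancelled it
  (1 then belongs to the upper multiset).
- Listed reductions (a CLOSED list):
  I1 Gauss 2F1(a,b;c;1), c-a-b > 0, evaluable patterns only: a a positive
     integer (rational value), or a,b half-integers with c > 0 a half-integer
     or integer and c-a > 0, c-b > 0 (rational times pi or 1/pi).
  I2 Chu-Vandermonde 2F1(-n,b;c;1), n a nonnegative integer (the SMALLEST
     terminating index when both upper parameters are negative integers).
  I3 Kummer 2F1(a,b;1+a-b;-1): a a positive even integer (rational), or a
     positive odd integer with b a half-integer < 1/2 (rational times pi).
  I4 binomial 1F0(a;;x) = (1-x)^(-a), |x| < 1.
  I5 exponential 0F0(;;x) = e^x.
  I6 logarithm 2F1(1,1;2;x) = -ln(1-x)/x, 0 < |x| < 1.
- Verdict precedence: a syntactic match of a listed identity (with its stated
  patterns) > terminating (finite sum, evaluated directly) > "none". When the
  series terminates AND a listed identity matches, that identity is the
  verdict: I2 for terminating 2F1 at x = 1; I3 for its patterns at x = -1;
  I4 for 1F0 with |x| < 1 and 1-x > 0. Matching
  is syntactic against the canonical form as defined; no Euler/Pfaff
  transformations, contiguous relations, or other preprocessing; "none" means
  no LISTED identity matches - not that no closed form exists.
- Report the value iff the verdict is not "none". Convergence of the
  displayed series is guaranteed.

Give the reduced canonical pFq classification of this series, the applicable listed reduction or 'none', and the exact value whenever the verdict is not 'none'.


The series (x = -2) is 2F1: upper {-3, -7/4}, lower {-1/7}, prefactor 12/5. Verdict: terminating at k = 3: the factor (-3)_k kills every later term; summing the 4 survivors is exact. Its exact value is -40977/260.

The tell: x = (-2) and the factor k + 3/2 cancels (top and bottom), leaving C = 12/5, x = -2.
Ratio: r(k) = (-2) * (k-3) (k-7/4) / [(k-1/7) (k+1)] - rational; roots negated = parameters, x = (-2), C = 12/5.


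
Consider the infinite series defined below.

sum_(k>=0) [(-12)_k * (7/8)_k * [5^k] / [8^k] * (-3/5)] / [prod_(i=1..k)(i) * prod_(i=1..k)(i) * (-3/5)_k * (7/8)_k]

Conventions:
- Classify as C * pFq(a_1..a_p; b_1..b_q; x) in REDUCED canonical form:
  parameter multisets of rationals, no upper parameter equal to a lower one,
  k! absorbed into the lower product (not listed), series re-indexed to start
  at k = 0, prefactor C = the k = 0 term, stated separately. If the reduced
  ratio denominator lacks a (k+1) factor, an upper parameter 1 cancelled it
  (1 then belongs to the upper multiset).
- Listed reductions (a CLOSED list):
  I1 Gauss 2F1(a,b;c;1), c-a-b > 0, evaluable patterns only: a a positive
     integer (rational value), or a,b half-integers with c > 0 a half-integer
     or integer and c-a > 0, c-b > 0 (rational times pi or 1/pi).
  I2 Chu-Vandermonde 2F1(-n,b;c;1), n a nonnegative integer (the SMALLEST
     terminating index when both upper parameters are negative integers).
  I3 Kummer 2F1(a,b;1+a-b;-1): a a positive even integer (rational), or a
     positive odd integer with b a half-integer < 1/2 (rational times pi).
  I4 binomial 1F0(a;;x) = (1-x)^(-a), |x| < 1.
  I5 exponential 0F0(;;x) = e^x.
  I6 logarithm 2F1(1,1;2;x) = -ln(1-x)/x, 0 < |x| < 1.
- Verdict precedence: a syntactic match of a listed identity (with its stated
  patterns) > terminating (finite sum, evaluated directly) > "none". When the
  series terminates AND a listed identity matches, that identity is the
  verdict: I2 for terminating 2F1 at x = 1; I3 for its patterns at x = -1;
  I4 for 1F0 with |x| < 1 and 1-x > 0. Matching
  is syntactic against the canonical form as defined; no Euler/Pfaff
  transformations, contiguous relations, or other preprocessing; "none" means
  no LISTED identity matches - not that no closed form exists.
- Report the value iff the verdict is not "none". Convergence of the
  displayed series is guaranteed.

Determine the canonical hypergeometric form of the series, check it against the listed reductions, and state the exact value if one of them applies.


Classification (C = -3/5): 1F2 with upper {-12}, lower {-3/5, 1}, argument x = 5/8. Verdict: terminating - the sum ends at index 12 because -12 is a negative integer; exact evaluation follows. Sum: 2006711559187716113865622204050607/193907946010580644660971338465280.

The tell: t_0 = -3/5 here, and the parameter 7/8 appears in both the upper and lower lists and cancels.
Term ratio: r(k) = (5/8) * (k-12) / [(k-3/5) (k+1) (k+1)] - rational in k. x = (5/8); t_0 = -3/5; negate the roots.


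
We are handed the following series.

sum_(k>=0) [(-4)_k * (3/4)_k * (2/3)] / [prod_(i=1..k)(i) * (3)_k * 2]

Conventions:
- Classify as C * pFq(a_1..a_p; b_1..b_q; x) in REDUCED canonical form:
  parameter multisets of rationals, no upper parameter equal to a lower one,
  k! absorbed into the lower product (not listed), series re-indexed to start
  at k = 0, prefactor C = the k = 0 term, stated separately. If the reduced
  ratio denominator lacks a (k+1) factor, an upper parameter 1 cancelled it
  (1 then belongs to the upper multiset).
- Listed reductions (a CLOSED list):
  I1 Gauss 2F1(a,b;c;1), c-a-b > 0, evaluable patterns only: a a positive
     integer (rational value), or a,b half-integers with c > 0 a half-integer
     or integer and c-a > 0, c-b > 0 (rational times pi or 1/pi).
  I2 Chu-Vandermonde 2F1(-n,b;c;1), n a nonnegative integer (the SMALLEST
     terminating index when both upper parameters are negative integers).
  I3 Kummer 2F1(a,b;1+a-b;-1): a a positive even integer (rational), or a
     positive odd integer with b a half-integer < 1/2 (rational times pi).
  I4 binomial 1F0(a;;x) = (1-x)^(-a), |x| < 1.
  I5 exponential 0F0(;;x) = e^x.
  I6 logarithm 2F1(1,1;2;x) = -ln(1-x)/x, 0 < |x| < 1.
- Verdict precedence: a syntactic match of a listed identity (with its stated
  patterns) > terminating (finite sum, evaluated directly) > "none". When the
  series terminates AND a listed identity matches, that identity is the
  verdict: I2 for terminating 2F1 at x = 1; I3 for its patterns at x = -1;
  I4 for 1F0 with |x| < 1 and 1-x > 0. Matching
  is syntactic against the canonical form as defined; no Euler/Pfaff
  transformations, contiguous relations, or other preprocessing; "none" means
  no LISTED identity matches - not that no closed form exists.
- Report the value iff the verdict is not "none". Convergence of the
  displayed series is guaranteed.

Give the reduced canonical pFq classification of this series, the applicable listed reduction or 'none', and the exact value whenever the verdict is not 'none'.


Classification (C = 1/3): 2F1 with upper {-4, 3/4}, lower {3}, argument x = 1. Verdict (x = 1): the Chu-Vandermonde identity I2 applies (terminating 2F1 at x = 1 with n = 4, b = 3/4, c = 3). Sum: 1547/10240.

Key step: x = 1 and the product of the first k integers (C = 1/3) is k!.
Step ratio: r(k) = 1 * (k-4) (k+3/4) / [(k+3) (k+1)] - rational in k. x = 1; t_0 = 1/3; negate the roots.


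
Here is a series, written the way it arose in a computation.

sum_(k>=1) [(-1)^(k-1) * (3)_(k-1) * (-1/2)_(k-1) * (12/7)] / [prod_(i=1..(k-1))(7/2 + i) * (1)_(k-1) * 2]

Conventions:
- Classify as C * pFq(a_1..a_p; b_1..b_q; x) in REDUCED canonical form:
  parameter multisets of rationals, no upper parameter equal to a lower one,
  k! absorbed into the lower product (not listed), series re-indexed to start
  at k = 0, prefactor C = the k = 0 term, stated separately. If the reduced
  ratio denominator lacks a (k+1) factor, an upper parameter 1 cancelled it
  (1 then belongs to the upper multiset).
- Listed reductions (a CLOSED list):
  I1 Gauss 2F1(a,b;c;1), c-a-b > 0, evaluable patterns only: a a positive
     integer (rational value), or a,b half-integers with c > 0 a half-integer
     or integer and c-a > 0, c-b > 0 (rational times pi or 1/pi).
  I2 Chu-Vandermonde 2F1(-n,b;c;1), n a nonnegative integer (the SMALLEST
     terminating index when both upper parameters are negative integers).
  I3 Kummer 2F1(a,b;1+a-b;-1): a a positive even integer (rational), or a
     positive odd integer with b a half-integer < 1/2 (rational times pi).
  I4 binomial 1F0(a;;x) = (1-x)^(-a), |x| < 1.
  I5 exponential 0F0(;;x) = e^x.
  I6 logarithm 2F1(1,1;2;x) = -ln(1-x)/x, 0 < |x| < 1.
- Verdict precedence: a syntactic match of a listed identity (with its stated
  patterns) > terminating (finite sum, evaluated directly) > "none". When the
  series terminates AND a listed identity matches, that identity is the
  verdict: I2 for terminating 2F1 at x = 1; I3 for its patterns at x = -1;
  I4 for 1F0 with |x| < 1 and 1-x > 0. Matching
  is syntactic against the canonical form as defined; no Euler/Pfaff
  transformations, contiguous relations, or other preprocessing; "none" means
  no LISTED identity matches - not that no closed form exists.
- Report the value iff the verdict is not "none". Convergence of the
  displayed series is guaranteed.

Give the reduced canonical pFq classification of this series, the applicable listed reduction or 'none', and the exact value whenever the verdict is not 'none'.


Structural cue: x = (-1) and (1)_k (C = 6/7, x = -1) is k! itself.
Consecutive-term ratio: r(k) = (-1) * (k-1/2) (k+3) / [(k+9/2) (k+1)] - rational in k. x = (-1); t_0 = 6/7; negate the roots.

This is 6/7 * 2F1(-1/2, 3; 9/2; -1) in reduced canonical form. Verdict (x = -1): Kummer's theorem (I3) applies (x = -1; c = 9/2 equals 1+a-b for upper {-1/2, 3}: listed pattern). Exact value: (45/128) * pi.


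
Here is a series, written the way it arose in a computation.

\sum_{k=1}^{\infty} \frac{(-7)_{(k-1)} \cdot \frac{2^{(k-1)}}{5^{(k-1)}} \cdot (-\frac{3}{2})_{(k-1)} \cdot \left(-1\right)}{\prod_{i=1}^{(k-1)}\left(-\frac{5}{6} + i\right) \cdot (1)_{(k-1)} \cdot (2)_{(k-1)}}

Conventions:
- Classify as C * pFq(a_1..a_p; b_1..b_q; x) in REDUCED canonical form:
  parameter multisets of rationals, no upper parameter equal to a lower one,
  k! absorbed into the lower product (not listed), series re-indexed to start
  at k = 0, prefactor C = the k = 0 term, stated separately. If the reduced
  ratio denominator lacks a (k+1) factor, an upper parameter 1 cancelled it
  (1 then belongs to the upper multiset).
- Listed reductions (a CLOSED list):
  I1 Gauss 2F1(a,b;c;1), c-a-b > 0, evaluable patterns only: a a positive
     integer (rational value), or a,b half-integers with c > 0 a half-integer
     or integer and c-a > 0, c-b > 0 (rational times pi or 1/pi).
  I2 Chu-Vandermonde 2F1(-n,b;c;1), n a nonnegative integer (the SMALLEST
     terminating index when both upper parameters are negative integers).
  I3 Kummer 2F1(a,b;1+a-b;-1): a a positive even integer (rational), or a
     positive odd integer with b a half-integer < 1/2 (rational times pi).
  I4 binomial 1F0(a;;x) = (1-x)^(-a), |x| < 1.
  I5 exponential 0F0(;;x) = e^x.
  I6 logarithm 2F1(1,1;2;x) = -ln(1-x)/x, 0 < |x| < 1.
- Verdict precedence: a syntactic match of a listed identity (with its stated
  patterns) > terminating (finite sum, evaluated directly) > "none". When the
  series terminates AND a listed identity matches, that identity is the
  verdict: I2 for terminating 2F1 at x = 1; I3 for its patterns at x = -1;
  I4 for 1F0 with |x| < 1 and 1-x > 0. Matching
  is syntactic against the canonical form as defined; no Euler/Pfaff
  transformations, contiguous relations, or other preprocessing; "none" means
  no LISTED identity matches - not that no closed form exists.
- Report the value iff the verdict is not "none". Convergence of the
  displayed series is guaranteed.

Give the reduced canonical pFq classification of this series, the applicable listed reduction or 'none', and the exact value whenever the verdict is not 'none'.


With C = -1: the canonical form is 2F2(-7, -\frac{3}{2}; \frac{1}{6}, 2; \frac{2}{5}). Verdict: terminating - no listed pattern fits, but -7 in the upper list cuts the series at k = 7; direct evaluation. Value: -\frac{60734353971362}{3873365234375}.

Structural cue: t_0 being -1, (1)_k (C = -1, x = 2/5) is k! itself.
Consecutive-term ratio: r(k) = \frac{2}{5} * (k-7) (k-\frac{3}{2}) / [(k+\frac{1}{6}) (k+2) (k+1)] - rational in k, leading ratio \frac{2}{5}; with t_0 = -1, classification follows.


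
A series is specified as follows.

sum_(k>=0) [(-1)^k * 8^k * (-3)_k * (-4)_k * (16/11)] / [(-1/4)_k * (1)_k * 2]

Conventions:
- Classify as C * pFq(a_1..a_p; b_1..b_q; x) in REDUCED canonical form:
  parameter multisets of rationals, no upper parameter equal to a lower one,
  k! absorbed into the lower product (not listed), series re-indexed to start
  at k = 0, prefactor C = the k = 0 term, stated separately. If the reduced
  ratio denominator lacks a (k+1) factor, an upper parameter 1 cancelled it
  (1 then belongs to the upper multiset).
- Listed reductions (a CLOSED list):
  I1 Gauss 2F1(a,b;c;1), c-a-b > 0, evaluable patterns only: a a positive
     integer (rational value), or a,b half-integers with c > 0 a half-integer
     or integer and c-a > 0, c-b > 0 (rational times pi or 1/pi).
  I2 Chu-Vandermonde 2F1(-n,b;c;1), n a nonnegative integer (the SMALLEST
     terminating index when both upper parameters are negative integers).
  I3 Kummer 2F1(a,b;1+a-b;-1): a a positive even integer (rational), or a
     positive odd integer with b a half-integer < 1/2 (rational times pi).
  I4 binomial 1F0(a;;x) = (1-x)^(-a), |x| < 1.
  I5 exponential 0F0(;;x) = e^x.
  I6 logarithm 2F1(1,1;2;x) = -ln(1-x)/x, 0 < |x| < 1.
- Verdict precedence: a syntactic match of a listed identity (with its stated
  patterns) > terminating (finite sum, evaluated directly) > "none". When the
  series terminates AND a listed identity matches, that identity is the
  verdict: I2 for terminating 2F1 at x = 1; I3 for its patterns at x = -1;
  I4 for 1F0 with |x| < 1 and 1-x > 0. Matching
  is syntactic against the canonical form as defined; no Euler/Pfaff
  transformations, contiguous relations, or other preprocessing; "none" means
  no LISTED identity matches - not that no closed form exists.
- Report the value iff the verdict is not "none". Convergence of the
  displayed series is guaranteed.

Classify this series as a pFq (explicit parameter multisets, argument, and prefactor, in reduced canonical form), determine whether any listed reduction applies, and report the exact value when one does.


Canonical form: C = 8/11 times 2F1 with upper {-4, -3}, lower {-1/4}, x = -8. Verdict: terminating. (-3)_k vanishes past k = 3, leaving a 4-term sum, computed directly. Exact value: 1430584/77.

Key observation: t_0 = 8/11 here, and (1)_k (C = 8/11) is k! itself.
Term ratio: r(k) = (-8) * (k-4) (k-3) / [(k-1/4) (k+1)] ; factor over Q: parameters, x = (-8), and C = 8/11.


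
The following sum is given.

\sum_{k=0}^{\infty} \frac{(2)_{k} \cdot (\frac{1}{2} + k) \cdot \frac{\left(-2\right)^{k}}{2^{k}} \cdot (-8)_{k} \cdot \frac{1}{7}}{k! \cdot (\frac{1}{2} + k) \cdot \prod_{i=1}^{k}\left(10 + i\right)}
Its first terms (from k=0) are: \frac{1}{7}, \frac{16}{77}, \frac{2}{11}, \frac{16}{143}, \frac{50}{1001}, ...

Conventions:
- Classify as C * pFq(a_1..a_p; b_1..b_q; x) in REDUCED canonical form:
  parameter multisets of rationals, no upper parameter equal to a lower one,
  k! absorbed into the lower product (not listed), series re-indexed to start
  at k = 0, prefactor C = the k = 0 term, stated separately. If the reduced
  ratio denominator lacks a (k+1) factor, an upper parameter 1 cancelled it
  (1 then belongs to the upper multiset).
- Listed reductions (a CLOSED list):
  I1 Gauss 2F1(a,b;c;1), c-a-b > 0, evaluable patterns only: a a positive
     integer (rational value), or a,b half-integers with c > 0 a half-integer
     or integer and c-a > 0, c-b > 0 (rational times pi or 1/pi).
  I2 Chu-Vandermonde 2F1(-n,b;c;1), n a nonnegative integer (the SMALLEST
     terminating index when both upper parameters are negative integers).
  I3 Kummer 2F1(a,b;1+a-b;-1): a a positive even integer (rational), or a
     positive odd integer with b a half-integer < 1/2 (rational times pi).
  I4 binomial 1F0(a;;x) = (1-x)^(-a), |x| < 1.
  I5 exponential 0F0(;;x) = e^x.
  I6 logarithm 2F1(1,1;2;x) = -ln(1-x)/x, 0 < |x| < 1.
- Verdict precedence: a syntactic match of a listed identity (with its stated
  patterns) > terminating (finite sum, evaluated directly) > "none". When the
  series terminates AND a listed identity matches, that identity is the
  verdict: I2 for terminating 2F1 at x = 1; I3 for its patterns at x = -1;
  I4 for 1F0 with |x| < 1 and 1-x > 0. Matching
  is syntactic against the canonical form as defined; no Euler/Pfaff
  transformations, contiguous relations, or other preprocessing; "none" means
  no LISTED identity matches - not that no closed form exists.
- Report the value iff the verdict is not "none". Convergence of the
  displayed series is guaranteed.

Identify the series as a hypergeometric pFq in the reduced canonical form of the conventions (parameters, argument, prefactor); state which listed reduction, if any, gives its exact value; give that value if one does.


At argument -1: a 2F1 with upper {-8, 2}, lower {11}, scaled by C = \frac{1}{7}. Verdict: this is the Kummer evaluation I3 (x = -1; c = 11 equals 1+a-b for upper {-8, 2}: listed pattern). Exact value: \frac{5}{7}.

Structural cue: t_0 = \frac{1}{7} here, and the lower running product (prefactor 1/7) is a rising factorial.
Adjacent-term ratio: r(k) = -1 * (k-8) (k+2) / [(k+11) (k+1)] - rational; roots negated = parameters, x = -1, C = \frac{1}{7}.


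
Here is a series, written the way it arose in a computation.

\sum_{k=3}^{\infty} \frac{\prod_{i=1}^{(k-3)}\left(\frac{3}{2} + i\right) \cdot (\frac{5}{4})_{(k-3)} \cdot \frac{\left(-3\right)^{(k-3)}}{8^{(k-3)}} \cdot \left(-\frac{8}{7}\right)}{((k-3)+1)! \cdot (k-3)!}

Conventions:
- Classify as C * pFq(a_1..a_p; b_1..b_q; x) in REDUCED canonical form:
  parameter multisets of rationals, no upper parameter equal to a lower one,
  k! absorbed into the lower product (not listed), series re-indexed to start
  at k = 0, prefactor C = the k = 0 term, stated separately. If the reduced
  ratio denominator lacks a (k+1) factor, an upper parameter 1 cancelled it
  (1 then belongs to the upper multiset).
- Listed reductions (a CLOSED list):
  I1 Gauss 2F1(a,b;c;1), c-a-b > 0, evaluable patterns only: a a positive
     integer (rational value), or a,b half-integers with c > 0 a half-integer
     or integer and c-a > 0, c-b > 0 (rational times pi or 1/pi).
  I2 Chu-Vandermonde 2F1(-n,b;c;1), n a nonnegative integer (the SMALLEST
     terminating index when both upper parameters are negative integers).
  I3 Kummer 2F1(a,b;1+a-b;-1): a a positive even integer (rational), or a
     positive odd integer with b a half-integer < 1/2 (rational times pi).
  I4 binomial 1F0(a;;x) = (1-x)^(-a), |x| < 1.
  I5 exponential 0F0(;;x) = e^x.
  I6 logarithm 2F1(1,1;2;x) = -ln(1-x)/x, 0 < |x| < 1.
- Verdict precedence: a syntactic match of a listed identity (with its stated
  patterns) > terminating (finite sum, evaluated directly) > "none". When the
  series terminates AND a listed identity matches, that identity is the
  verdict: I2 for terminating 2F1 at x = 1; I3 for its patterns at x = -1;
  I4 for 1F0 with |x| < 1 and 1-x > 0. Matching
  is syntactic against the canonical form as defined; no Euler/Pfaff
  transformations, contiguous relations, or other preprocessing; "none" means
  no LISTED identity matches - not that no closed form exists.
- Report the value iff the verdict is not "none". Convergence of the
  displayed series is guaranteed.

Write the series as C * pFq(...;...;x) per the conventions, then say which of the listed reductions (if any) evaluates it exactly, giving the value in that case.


Key observation: with t_0 = -\frac{8}{7}, the running product (prefactor -8/7) telescopes to a rising factorial.
Adjacent-term ratio: r(k) = -\frac{3}{8} * (k+\frac{5}{4}) (k+\frac{5}{2}) / [(k+2) (k+1)] - poly over poly, x = -\frac{3}{8} from leading terms; C = -\frac{8}{7} at k = 0.

Classification (C = -\frac{8}{7}): 2F1 with upper {\frac{5}{4}, \frac{5}{2}}, lower {2}, argument x = -\frac{3}{8}. Verdict: none - at argument -\frac{3}{8} the multisets {\frac{5}{4}, \frac{5}{2}} ; {2} match no listed identity.


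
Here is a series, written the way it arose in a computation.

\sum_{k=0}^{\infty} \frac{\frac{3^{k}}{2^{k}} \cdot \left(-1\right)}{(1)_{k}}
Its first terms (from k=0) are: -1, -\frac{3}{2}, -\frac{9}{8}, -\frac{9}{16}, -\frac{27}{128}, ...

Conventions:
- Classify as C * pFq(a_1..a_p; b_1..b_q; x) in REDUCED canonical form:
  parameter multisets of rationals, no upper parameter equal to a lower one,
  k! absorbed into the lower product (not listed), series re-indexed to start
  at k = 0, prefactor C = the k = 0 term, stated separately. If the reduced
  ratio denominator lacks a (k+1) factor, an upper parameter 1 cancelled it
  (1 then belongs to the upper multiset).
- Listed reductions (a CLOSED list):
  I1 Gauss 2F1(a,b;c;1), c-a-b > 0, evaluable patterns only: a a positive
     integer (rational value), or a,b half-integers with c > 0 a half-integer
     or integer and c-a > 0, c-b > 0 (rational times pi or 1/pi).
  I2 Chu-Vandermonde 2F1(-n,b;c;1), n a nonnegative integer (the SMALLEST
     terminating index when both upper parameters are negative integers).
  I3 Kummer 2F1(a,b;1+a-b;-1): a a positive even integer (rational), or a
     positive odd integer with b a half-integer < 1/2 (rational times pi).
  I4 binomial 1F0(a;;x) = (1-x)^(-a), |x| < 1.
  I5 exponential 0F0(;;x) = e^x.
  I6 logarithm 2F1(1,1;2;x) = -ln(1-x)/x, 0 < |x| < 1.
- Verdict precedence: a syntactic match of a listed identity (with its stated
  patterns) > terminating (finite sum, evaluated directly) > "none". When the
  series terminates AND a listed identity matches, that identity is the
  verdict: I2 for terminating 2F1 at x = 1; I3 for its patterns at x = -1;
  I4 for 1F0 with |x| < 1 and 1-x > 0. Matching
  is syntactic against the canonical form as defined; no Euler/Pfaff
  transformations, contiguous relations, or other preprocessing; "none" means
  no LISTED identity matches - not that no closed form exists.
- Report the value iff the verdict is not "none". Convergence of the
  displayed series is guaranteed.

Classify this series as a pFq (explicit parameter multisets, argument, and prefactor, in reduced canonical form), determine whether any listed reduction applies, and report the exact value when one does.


Reduced: x = \frac{3}{2}, 0F0, upper = {-}, lower = {-}, C = -1. Verdict (x = \frac{3}{2}): the exponential series (I5) applies (the 0F0 exponential series at x = \frac{3}{2}). Hence: \left(-1\right) \cdot e^{\frac{3}{2}}.

The tell: t_0 = -1 here, and (1)_k (prefactor -1) is k! itself.
Adjacent-term ratio: r(k) = \frac{3}{2} * 1 / [(k+1)] - rational in k, leading ratio \frac{3}{2}; with t_0 = -1, classification follows.


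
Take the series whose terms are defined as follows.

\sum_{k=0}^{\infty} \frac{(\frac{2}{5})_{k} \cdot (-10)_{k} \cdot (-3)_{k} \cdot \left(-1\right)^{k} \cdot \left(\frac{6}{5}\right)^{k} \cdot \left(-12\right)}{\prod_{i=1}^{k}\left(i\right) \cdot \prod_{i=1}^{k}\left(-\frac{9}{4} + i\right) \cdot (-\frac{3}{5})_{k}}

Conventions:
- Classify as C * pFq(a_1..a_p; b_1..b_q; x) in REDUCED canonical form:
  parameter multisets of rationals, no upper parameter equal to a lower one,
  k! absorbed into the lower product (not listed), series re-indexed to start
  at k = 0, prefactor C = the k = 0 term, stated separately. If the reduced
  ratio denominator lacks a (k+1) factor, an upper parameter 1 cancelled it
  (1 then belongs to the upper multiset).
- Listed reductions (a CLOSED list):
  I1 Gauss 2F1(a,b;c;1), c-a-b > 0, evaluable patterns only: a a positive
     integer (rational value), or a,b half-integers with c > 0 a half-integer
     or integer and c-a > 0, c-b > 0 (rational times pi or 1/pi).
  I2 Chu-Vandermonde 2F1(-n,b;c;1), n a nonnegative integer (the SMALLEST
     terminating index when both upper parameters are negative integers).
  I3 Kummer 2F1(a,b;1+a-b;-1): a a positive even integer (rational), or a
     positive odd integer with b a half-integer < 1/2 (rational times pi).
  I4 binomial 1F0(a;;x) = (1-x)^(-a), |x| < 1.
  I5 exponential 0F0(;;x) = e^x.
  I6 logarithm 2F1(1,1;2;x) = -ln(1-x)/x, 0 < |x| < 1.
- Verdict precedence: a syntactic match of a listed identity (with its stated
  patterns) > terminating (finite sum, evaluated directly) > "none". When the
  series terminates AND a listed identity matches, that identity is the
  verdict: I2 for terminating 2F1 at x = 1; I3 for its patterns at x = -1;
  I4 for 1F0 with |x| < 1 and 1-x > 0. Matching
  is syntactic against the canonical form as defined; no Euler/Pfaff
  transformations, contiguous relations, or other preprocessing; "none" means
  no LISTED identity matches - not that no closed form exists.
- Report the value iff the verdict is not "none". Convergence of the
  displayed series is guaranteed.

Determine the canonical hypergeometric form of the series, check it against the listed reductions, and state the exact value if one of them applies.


The tell: x = -\frac{6}{5} and the lower running product (C = -12, x = -6/5) is a rising factorial.
Consecutive-term ratio: r(k) = -\frac{6}{5} * (k-10) (k-3) (k+\frac{2}{5}) / [(k-\frac{5}{4}) (k-\frac{3}{5}) (k+1)] ; factor over Q: parameters, x = -\frac{6}{5}, and C = -12.

Prefactor -12, argument -\frac{6}{5}: 3F2 with upper {-10, -3, \frac{2}{5}} over lower {-\frac{5}{4}, -\frac{3}{5}}. Verdict: terminating. (-3)_k vanishes past k = 3, leaving a 4-term sum, computed directly. Value: -\frac{27468636}{125}.


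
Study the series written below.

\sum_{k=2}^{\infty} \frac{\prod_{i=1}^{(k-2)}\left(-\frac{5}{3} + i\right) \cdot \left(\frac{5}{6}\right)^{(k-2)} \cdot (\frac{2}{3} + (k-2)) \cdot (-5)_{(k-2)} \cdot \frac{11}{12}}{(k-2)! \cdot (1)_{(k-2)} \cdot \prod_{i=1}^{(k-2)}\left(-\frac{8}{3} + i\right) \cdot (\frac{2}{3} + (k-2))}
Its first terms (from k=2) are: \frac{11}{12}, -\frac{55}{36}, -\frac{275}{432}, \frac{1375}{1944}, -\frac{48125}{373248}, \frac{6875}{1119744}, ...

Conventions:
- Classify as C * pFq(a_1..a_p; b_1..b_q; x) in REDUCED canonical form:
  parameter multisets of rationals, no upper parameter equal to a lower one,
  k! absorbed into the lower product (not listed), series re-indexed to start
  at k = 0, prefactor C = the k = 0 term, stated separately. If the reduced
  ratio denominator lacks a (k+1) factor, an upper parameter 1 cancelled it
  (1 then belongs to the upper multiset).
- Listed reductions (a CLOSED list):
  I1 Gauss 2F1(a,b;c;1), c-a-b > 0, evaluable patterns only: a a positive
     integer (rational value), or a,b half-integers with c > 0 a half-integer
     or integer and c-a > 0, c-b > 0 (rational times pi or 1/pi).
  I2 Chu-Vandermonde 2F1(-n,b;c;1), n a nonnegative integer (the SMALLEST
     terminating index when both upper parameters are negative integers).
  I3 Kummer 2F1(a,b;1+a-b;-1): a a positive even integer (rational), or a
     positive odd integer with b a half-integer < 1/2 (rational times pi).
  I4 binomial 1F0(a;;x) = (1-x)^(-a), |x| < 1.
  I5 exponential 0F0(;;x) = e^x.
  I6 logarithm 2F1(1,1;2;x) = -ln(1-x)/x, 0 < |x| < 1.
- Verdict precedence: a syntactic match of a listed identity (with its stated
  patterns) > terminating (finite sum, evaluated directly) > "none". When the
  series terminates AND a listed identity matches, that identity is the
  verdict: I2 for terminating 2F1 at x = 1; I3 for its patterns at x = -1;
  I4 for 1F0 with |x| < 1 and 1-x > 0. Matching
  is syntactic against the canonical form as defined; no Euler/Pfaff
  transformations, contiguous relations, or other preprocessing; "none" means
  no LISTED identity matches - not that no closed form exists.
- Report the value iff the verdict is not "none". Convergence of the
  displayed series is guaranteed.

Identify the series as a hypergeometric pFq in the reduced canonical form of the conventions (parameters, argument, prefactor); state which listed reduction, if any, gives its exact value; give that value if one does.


Classification (C = \frac{11}{12}): 2F2 with upper {-5, -\frac{2}{3}}, lower {-\frac{5}{3}, 1}, argument x = \frac{5}{6}. Verdict: terminating (-5 upstairs). 6 nonzero terms in all; added directly. Sum: -\frac{185647}{279936}.

Structural cue: t_0 = \frac{11}{12} here, and the running product (C = 11/12) telescopes to a rising factorial.
Consecutive-term ratio: r(k) = \frac{5}{6} * (k-5) (k-\frac{2}{3}) / [(k-\frac{5}{3}) (k+1) (k+1)] - rational; roots negated = parameters, x = \frac{5}{6}, C = \frac{11}{12}.


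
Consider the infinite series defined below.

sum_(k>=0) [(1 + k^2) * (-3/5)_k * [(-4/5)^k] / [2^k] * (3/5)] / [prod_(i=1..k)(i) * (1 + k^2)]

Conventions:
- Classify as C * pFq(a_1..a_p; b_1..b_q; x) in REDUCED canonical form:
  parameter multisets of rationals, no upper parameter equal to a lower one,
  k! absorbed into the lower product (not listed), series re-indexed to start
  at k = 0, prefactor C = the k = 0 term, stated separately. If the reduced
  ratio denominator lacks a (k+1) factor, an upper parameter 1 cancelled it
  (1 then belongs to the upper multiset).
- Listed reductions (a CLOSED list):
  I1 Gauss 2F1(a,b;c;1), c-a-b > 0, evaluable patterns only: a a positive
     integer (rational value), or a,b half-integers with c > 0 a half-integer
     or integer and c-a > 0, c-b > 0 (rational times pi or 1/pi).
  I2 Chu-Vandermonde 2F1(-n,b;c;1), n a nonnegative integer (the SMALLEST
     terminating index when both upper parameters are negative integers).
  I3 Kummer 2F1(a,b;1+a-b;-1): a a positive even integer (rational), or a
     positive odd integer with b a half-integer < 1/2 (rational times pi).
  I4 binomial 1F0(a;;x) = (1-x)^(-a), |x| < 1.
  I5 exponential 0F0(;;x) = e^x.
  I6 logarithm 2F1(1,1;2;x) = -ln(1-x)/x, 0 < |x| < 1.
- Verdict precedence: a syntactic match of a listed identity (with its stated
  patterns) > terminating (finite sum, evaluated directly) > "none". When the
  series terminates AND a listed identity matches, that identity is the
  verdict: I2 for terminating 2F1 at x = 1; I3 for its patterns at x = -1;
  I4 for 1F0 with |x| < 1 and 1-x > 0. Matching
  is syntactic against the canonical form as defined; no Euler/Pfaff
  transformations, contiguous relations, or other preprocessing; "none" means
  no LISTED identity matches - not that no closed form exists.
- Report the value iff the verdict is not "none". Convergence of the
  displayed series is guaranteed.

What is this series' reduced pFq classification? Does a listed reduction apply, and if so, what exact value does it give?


Canonical form: C = 3/5 times 1F0 with upper {-3/5}, lower {-}, x = -2/5. Verdict: the I4 binomial reduction matches (the 1F0 binomial series: exponent 3/5, x = -2/5). Sum: (3/5) * (7/5)^(3/5).

Key step: from the first term 3/5: the two k-th powers (C = 3/5, x = -2/5) combine into one argument.
Term ratio: r(k) = (-2/5) * (k-3/5) / [(k+1)] - poly over poly, x = (-2/5) from leading terms; C = 3/5 at k = 0.
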